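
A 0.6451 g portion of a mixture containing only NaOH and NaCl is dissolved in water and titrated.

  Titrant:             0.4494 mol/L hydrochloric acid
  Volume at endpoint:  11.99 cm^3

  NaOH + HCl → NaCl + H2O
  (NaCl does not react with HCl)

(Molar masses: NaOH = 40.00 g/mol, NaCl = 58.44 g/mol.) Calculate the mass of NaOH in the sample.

n(HCl) = 0.01199 × 0.4494 = 5.388 × 10^-3 mol
Let x = n(NaOH), y = n(NaCl).
Titrant: 1x = 5.388 × 10^-3;  mass: 40.00x + 58.44y = 0.6451
Solving, x = 5.388 × 10^-3 mol, y = 7.351 × 10^-3 mol
mass of NaOH = 5.388 × 10^-3 × 40.00 = 0.2155 g

0.2155 g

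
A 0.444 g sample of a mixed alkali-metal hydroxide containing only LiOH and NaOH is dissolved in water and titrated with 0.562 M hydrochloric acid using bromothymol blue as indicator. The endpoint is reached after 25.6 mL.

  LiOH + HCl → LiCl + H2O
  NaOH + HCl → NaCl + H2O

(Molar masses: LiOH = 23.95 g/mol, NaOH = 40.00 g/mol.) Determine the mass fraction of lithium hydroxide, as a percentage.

n(HCl) = 0.0256 × 0.562 = 0.0144 mol
Let x = n(LiOH), y = n(NaOH).
Titrant: 1x + 1y = 0.0144;  mass: 23.95x + 40.00y = 0.444
Solving, x = 8.19 × 10^-3 mol, y = 6.19 × 10^-3 mol
mass of LiOH = 8.19 × 10^-3 × 23.95 = 0.196 g
% LiOH = 0.196 / 0.444 × 100 = 44.2 %

44.2 %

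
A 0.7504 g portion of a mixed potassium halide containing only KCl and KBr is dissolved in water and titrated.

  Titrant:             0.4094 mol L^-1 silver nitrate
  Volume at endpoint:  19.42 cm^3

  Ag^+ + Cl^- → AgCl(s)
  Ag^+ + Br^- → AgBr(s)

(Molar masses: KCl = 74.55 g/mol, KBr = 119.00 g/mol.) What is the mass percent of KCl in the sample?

n(AgNO3) = 0.01942 × 0.4094 = 7.951 × 10^-3 mol
Let x = n(KCl), y = n(KBr).
Titrant: 1x + 1y = 7.951 × 10^-3;  mass: 74.55x + 119.00y = 0.7504
Solving, x = 4.403 × 10^-3 mol, y = 3.548 × 10^-3 mol
mass of KCl = 4.403 × 10^-3 × 74.55 = 0.3282 g
% KCl = 0.3282 / 0.7504 × 100 = 43.74 %

43.74 %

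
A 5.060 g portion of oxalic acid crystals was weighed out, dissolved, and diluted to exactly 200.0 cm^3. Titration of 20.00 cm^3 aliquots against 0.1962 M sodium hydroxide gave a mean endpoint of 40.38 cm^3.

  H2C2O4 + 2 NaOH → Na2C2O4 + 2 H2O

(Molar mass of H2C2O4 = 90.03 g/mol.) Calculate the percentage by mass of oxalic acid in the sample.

70.48 %

n(NaOH) per titration = 0.04038 × 0.1962 = 7.923 × 10^-3 mol
From the 1:2 ratio, n(H2C2O4) in each aliquot = 1/2 × 7.923 × 10^-3 = 3.961 × 10^-3 mol
n(H2C2O4) in the whole flask = 3.961 × 10^-3 × 200.0/20.00 = 0.03961 mol
mass of H2C2O4 = 0.03961 × 90.03 = 3.566 g
% H2C2O4 = 3.566 / 5.060 × 100 = 70.48 %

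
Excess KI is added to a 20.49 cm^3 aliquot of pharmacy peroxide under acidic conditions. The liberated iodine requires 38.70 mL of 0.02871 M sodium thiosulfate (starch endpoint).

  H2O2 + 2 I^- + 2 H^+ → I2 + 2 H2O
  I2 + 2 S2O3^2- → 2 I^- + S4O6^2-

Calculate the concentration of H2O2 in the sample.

0.02711 M

n(S2O3^2-) = 0.03870 × 0.02871 = 1.111 × 10^-3 mol
n(I2) = n(S2O3^2-)/2 = 5.555 × 10^-4 mol
n(H2O2) in the aliquot = 5.555 × 10^-4 mol (1:1 ratio)
[H2O2] = 5.555 × 10^-4 / 0.02049 = 0.02711 mol/L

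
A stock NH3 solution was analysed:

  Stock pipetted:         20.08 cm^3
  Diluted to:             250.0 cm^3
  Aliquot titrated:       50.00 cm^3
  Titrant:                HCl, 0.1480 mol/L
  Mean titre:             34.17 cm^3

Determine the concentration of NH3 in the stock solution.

NH3 + HCl → NH4Cl
n(HCl) = 0.03417 × 0.1480 = 5.057 × 10^-3 mol
n(NH3) in the aliquot = 5.057 × 10^-3 mol (1:1 ratio)
[NH3]_dilute = 5.057 × 10^-3 / 0.05000 = 0.1011 mol/L
Dilution factor = 250.0 / 20.08 = 12.45
[NH3]_stock = 0.1011 × 12.45 = 1.259 mol/L

1.259 mol/L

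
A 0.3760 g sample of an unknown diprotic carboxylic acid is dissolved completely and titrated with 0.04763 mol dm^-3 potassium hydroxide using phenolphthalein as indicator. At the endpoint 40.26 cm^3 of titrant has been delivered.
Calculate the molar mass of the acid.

392.2 g/mol

n(KOH) = 0.04026 L × 0.04763 mol/L = 1.918 × 10^-3 mol
From the 1:2 ratio, n(H2A) = 1/2 × 1.918 × 10^-3 = 9.588 × 10^-4 mol
M = m / n = 0.3760 g / 9.588 × 10^-4 mol = 392.2 g/mol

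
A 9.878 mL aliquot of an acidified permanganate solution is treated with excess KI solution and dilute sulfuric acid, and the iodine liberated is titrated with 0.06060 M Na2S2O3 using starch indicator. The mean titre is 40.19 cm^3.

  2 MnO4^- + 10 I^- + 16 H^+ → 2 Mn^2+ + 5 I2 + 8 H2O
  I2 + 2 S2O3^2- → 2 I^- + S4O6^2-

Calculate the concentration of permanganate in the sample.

n(S2O3^2-) = 0.04019 × 0.06060 = 2.436 × 10^-3 mol
n(I2) = n(S2O3^2-)/2 = 1.218 × 10^-3 mol
From the 2:5 ratio, n(MnO4^-) in the aliquot = 2/5 × 1.218 × 10^-3 = 4.871 × 10^-4 mol
[MnO4^-] = 4.871 × 10^-4 / 0.009878 = 0.04931 mol/L

0.04931 M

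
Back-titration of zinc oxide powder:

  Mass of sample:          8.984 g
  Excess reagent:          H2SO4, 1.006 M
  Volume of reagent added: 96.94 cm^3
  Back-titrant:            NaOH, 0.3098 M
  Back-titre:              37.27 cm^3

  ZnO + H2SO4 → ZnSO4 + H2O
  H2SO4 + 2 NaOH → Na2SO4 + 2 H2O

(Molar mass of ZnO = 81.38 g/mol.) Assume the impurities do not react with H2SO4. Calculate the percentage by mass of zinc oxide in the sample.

n(H2SO4) added = 0.09694 × 1.006 = 0.09752 mol
n(NaOH) used in back-titration = 0.03727 × 0.3098 = 0.01155 mol
From the 1:2 ratio, n(H2SO4) left over = 1/2 × 0.01155 = 5.773 × 10^-3 mol
n(H2SO4) consumed by analyte = 0.09752 − 5.773 × 10^-3 = 0.09175 mol
n(ZnO) = 0.09175 mol (1:1 ratio)
mass of ZnO = 0.09175 × 81.38 = 7.466 g
% ZnO = 7.466 / 8.984 × 100 = 83.11 %

83.11 %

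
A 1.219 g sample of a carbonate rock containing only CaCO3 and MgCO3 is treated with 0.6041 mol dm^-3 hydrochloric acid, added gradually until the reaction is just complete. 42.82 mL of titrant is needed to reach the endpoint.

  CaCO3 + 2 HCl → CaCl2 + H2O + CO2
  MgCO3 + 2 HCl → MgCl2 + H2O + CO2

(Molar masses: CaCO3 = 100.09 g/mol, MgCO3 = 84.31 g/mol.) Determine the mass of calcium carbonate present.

n(HCl) = 0.04282 × 0.6041 = 0.02587 mol
Let x = n(CaCO3), y = n(MgCO3).
Titrant: 2x + 2y = 0.02587;  mass: 100.09x + 84.31y = 1.219
Solving, x = 8.147 × 10^-3 mol, y = 4.787 × 10^-3 mol
mass of CaCO3 = 8.147 × 10^-3 × 100.09 = 0.8154 g

0.8154 g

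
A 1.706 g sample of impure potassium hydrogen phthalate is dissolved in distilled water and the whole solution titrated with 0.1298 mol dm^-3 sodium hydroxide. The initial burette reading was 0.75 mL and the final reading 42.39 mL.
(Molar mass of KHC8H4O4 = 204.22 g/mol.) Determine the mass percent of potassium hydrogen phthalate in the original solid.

KHC8H4O4 + NaOH → KNaC8H4O4 + H2O
n(NaOH) = 0.04164 L × 0.1298 mol/L = 5.405 × 10^-3 mol
n(KHC8H4O4) = 5.405 × 10^-3 mol (1:1 ratio)
mass of KHC8H4O4 = 5.405 × 10^-3 × 204.22 g/mol = 1.104 g
% KHC8H4O4 = 1.104 / 1.706 × 100 = 64.70 %

64.70 %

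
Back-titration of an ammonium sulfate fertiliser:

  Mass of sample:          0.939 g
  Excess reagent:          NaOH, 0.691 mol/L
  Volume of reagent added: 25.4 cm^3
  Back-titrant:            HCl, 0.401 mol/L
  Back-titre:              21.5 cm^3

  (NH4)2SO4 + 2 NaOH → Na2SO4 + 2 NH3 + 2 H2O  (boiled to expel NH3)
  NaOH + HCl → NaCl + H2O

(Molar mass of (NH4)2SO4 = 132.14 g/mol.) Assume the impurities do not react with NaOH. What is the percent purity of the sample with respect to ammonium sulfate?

n(NaOH) added = 0.0254 × 0.691 = 0.0176 mol
n(HCl) used in back-titration = 0.0215 × 0.401 = 8.62 × 10^-3 mol
n(NaOH) left over = 8.62 × 10^-3 mol (1:1 ratio)
n(NaOH) consumed by analyte = 0.0176 − 8.62 × 10^-3 = 8.93 × 10^-3 mol
From the 1:2 ratio, n((NH4)2SO4) = 1/2 × 8.93 × 10^-3 = 4.46 × 10^-3 mol
mass of (NH4)2SO4 = 4.46 × 10^-3 × 132.14 = 0.590 g
% (NH4)2SO4 = 0.590 / 0.939 × 100 = 62.8 %

62.8 %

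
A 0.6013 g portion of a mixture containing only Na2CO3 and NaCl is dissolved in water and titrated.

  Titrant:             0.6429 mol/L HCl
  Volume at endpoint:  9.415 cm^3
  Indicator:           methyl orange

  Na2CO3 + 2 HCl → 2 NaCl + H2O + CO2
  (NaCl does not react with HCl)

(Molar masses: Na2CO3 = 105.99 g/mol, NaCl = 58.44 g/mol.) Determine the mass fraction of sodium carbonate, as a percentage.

53.35 %

n(HCl) = 0.009415 × 0.6429 = 6.053 × 10^-3 mol
Let x = n(Na2CO3), y = n(NaCl).
Titrant: 2x = 6.053 × 10^-3;  mass: 105.99x + 58.44y = 0.6013
Solving, x = 3.026 × 10^-3 mol, y = 4.800 × 10^-3 mol
mass of Na2CO3 = 3.026 × 10^-3 × 105.99 = 0.3208 g
% Na2CO3 = 0.3208 / 0.6013 × 100 = 53.35 %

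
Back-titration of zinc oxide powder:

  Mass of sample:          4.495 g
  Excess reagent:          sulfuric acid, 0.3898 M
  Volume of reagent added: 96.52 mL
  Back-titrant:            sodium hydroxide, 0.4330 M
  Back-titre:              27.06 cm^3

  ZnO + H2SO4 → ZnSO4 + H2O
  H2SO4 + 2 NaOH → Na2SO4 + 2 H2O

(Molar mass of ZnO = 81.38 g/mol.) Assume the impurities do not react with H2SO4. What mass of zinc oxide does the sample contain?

n(H2SO4) added = 0.09652 × 0.3898 = 0.03762 mol
n(NaOH) used in back-titration = 0.02706 × 0.4330 = 0.01172 mol
From the 1:2 ratio, n(H2SO4) left over = 1/2 × 0.01172 = 5.858 × 10^-3 mol
n(H2SO4) consumed by analyte = 0.03762 − 5.858 × 10^-3 = 0.03177 mol
n(ZnO) = 0.03177 mol (1:1 ratio)
mass of ZnO = 0.03177 × 81.38 = 2.585 g

2.585 g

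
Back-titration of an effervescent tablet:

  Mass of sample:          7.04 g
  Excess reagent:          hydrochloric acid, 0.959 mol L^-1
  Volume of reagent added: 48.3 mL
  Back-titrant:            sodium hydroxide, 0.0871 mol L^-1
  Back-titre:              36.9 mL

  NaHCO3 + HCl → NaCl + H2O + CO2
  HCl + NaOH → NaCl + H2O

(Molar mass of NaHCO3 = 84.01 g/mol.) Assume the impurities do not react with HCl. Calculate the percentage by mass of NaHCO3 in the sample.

51.4 %

n(HCl) added = 0.0483 × 0.959 = 0.0463 mol
n(NaOH) used in back-titration = 0.0369 × 0.0871 = 3.21 × 10^-3 mol
n(HCl) left over = 3.21 × 10^-3 mol (1:1 ratio)
n(HCl) consumed by analyte = 0.0463 − 3.21 × 10^-3 = 0.0431 mol
n(NaHCO3) = 0.0431 mol (1:1 ratio)
mass of NaHCO3 = 0.0431 × 84.01 = 3.62 g
% NaHCO3 = 3.62 / 7.04 × 100 = 51.4 %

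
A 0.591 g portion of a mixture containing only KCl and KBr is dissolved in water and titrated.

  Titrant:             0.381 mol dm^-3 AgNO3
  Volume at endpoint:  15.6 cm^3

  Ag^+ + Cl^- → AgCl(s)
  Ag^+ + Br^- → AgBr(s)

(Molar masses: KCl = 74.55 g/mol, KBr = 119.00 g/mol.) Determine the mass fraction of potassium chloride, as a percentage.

33.0 %

n(AgNO3) = 0.0156 × 0.381 = 5.94 × 10^-3 mol
Let x = n(KCl), y = n(KBr).
Titrant: 1x + 1y = 5.94 × 10^-3;  mass: 74.55x + 119.00y = 0.591
Solving, x = 2.62 × 10^-3 mol, y = 3.33 × 10^-3 mol
mass of KCl = 2.62 × 10^-3 × 74.55 = 0.195 g
% KCl = 0.195 / 0.591 × 100 = 33.0 %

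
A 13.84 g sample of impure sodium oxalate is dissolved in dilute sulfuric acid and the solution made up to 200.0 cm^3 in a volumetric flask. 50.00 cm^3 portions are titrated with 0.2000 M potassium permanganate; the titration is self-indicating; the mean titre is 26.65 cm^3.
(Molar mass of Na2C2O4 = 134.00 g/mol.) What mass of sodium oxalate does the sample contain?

2 MnO4^- + 5 C2O4^2- + 16 H^+ → 2 Mn^2+ + 10 CO2 + 8 H2O
n(KMnO4) per titration = 0.02665 × 0.2000 = 5.330 × 10^-3 mol
From the 5:2 ratio, n(Na2C2O4) in each aliquot = 5/2 × 5.330 × 10^-3 = 0.01333 mol
n(Na2C2O4) in the whole flask = 0.01333 × 200.0/50.00 = 0.05330 mol
mass of Na2C2O4 = 0.05330 × 134.00 = 7.142 g

7.142 g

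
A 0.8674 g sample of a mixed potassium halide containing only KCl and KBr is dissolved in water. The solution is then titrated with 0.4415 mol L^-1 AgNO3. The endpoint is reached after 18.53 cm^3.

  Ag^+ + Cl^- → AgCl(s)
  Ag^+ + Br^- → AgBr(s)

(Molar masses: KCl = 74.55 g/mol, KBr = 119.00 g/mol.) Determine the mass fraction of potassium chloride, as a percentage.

n(AgNO3) = 0.01853 × 0.4415 = 8.181 × 10^-3 mol
Let x = n(KCl), y = n(KBr).
Titrant: 1x + 1y = 8.181 × 10^-3;  mass: 74.55x + 119.00y = 0.8674
Solving, x = 2.388 × 10^-3 mol, y = 5.793 × 10^-3 mol
mass of KCl = 2.388 × 10^-3 × 74.55 = 0.1780 g
% KCl = 0.1780 / 0.8674 × 100 = 20.52 %

20.52 %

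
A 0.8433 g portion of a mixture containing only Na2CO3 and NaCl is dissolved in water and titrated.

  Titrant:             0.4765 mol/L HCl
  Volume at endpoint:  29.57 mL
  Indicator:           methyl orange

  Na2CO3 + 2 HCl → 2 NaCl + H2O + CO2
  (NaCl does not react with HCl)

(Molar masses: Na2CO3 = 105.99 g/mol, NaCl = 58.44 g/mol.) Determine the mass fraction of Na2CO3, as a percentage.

n(HCl) = 0.02957 × 0.4765 = 0.01409 mol
Let x = n(Na2CO3), y = n(NaCl).
Titrant: 2x = 0.01409;  mass: 105.99x + 58.44y = 0.8433
Solving, x = 7.045 × 10^-3 mol, y = 1.653 × 10^-3 mol
mass of Na2CO3 = 7.045 × 10^-3 × 105.99 = 0.7467 g
% Na2CO3 = 0.7467 / 0.8433 × 100 = 88.55 %

88.55 %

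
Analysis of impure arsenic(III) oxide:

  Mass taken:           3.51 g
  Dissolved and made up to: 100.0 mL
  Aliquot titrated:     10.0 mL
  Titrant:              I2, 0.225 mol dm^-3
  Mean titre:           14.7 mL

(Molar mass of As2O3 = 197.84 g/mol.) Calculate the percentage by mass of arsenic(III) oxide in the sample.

As2O3 + 2 I2 + 2 H2O → As2O5 + 4 HI
n(I2) per titration = 0.0147 × 0.225 = 3.31 × 10^-3 mol
From the 1:2 ratio, n(As2O3) in each aliquot = 1/2 × 3.31 × 10^-3 = 1.65 × 10^-3 mol
n(As2O3) in the whole flask = 1.65 × 10^-3 × 100.0/10.0 = 0.0165 mol
mass of As2O3 = 0.0165 × 197.84 = 3.27 g
% As2O3 = 3.27 / 3.51 × 100 = 93.2 %

93.2 %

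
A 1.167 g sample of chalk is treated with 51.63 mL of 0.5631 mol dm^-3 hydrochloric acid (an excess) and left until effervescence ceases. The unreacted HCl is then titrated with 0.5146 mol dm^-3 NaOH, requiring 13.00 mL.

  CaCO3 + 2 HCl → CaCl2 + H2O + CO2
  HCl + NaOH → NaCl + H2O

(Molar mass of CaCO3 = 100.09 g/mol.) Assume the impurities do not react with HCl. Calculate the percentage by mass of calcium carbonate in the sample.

95.99 %

n(HCl) added = 0.05163 × 0.5631 = 0.02907 mol
n(NaOH) used in back-titration = 0.01300 × 0.5146 = 6.690 × 10^-3 mol
n(HCl) left over = 6.690 × 10^-3 mol (1:1 ratio)
n(HCl) consumed by analyte = 0.02907 − 6.690 × 10^-3 = 0.02238 mol
From the 1:2 ratio, n(CaCO3) = 1/2 × 0.02238 = 0.01119 mol
mass of CaCO3 = 0.01119 × 100.09 = 1.120 g
% CaCO3 = 1.120 / 1.167 × 100 = 95.99 %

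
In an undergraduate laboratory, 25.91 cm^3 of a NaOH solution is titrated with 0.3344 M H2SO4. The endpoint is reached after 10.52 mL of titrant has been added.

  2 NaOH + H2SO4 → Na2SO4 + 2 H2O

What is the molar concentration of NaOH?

0.2715 M

n(H2SO4) = 0.01052 L × 0.3344 mol/L = 3.518 × 10^-3 mol
From the 2:1 mole ratio, n(NaOH) = 2/1 × 3.518 × 10^-3 = 7.036 × 10^-3 mol
[NaOH] = 7.036 × 10^-3 mol / 0.02591 L = 0.2715 mol/L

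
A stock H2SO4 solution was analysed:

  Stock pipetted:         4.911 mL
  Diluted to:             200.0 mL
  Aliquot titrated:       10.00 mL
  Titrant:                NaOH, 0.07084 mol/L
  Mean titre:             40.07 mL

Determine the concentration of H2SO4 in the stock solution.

H2SO4 + 2 NaOH → Na2SO4 + 2 H2O
n(NaOH) = 0.04007 × 0.07084 = 2.839 × 10^-3 mol
From the 1:2 ratio, n(H2SO4) in the aliquot = 1/2 × 2.839 × 10^-3 = 1.419 × 10^-3 mol
[H2SO4]_dilute = 1.419 × 10^-3 / 0.01000 = 0.1419 mol/L
Dilution factor = 200.0 / 4.911 = 40.72
[H2SO4]_stock = 0.1419 × 40.72 = 5.780 mol/L

5.780 mol/L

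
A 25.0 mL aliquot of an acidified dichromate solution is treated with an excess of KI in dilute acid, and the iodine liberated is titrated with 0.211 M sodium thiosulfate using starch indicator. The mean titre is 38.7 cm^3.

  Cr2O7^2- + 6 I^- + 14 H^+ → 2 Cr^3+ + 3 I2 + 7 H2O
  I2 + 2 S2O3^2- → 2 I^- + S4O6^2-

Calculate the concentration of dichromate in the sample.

n(S2O3^2-) = 0.0387 × 0.211 = 8.17 × 10^-3 mol
n(I2) = n(S2O3^2-)/2 = 4.08 × 10^-3 mol
From the 1:3 ratio, n(Cr2O7^2-) in the aliquot = 1/3 × 4.08 × 10^-3 = 1.36 × 10^-3 mol
[Cr2O7^2-] = 1.36 × 10^-3 / 0.0250 = 0.0544 mol/L

0.0544 M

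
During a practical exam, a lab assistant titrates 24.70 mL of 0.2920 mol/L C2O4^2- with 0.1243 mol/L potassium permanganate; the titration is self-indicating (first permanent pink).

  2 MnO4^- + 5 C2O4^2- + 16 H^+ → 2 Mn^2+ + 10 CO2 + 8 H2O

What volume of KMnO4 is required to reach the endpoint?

n(C2O4^2-) = 0.02470 L × 0.2920 mol/L = 7.212 × 10^-3 mol
From the 2:5 stoichiometry, n(KMnO4) = 2/5 × 7.212 × 10^-3 = 2.885 × 10^-3 mol
V(KMnO4) = 2.885 × 10^-3 mol / 0.1243 mol/L = 0.02321 L = 23.21 mL

23.21 mL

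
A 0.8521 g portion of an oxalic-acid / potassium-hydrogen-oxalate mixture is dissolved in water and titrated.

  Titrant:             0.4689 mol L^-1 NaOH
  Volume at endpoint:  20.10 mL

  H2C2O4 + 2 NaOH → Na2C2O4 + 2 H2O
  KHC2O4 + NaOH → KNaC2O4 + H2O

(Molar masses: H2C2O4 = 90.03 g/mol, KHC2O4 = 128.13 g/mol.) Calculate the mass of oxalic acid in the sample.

n(NaOH) = 0.02010 × 0.4689 = 9.425 × 10^-3 mol
Let x = n(H2C2O4), y = n(KHC2O4).
Titrant: 2x + 1y = 9.425 × 10^-3;  mass: 90.03x + 128.13y = 0.8521
Solving, x = 2.139 × 10^-3 mol, y = 5.148 × 10^-3 mol
mass of H2C2O4 = 2.139 × 10^-3 × 90.03 = 0.1925 g

0.1925 g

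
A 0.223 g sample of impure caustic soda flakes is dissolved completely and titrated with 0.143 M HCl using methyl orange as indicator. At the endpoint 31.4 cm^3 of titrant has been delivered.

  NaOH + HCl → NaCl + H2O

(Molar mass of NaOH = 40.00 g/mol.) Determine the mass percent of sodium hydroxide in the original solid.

80.5 %

n(HCl) = 0.0314 L × 0.143 mol/L = 4.49 × 10^-3 mol
n(NaOH) = 4.49 × 10^-3 mol (1:1 ratio)
mass of NaOH = 4.49 × 10^-3 × 40.00 g/mol = 0.180 g
% NaOH = 0.180 / 0.223 × 100 = 80.5 %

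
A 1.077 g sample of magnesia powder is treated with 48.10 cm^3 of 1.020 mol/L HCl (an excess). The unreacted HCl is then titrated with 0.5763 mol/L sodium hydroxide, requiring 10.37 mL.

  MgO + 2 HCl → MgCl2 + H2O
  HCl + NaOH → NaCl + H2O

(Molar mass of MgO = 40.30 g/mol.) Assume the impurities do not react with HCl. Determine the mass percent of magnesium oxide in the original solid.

n(HCl) added = 0.04810 × 1.020 = 0.04906 mol
n(NaOH) used in back-titration = 0.01037 × 0.5763 = 5.976 × 10^-3 mol
n(HCl) left over = 5.976 × 10^-3 mol (1:1 ratio)
n(HCl) consumed by analyte = 0.04906 − 5.976 × 10^-3 = 0.04309 mol
From the 1:2 ratio, n(MgO) = 1/2 × 0.04309 = 0.02154 mol
mass of MgO = 0.02154 × 40.30 = 0.8682 g
% MgO = 0.8682 / 1.077 × 100 = 80.61 %

80.61 %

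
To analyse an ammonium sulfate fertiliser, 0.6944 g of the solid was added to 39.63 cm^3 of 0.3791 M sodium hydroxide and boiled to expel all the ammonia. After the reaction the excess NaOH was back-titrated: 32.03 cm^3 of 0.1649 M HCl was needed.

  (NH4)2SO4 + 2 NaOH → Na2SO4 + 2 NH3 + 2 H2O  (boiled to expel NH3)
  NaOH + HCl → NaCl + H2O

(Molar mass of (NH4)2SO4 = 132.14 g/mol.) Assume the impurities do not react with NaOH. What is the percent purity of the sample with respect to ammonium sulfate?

n(NaOH) added = 0.03963 × 0.3791 = 0.01502 mol
n(HCl) used in back-titration = 0.03203 × 0.1649 = 5.282 × 10^-3 mol
n(NaOH) left over = 5.282 × 10^-3 mol (1:1 ratio)
n(NaOH) consumed by analyte = 0.01502 − 5.282 × 10^-3 = 9.742 × 10^-3 mol
From the 1:2 ratio, n((NH4)2SO4) = 1/2 × 9.742 × 10^-3 = 4.871 × 10^-3 mol
mass of (NH4)2SO4 = 4.871 × 10^-3 × 132.14 = 0.6437 g
% (NH4)2SO4 = 0.6437 / 0.6944 × 100 = 92.69 %

92.69 %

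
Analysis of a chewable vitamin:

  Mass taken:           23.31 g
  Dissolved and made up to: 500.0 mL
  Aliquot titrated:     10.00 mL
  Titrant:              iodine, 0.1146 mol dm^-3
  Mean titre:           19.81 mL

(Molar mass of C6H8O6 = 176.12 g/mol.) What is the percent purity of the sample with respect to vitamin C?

C6H8O6 + I2 → C6H6O6 + 2 HI
n(I2) per titration = 0.01981 × 0.1146 = 2.270 × 10^-3 mol
n(C6H8O6) in each aliquot = 2.270 × 10^-3 mol (1:1 ratio)
n(C6H8O6) in the whole flask = 2.270 × 10^-3 × 500.0/10.00 = 0.1135 mol
mass of C6H8O6 = 0.1135 × 176.12 = 19.99 g
% C6H8O6 = 19.99 / 23.31 × 100 = 85.76 %

85.76 %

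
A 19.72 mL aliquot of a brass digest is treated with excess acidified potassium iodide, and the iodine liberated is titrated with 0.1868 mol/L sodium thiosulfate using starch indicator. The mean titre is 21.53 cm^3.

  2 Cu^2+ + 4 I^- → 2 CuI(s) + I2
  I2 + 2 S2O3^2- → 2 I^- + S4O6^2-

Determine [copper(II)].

n(S2O3^2-) = 0.02153 × 0.1868 = 4.022 × 10^-3 mol
n(I2) = n(S2O3^2-)/2 = 2.011 × 10^-3 mol
From the 2:1 ratio, n(Cu2+) in the aliquot = 2/1 × 2.011 × 10^-3 = 4.022 × 10^-3 mol
[Cu2+] = 4.022 × 10^-3 / 0.01972 = 0.2039 mol/L

0.2039 mol/L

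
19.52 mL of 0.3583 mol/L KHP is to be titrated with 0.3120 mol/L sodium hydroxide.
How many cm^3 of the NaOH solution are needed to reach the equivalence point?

KHC8H4O4 + NaOH → KNaC8H4O4 + H2O
n(KHC8H4O4) = 0.01952 L × 0.3583 mol/L = 6.994 × 10^-3 mol
n(NaOH) = 6.994 × 10^-3 mol (1:1 stoichiometry)
V(NaOH) = 6.994 × 10^-3 mol / 0.3120 mol/L = 0.02242 L = 22.42 mL

22.42 mL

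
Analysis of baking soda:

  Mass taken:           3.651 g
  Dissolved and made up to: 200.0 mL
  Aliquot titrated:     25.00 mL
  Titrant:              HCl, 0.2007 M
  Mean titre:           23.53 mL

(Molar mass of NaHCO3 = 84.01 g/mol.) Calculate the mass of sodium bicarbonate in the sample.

3.174 g

NaHCO3 + HCl → NaCl + H2O + CO2
n(HCl) per titration = 0.02353 × 0.2007 = 4.722 × 10^-3 mol
n(NaHCO3) in each aliquot = 4.722 × 10^-3 mol (1:1 ratio)
n(NaHCO3) in the whole flask = 4.722 × 10^-3 × 200.0/25.00 = 0.03778 mol
mass of NaHCO3 = 0.03778 × 84.01 = 3.174 g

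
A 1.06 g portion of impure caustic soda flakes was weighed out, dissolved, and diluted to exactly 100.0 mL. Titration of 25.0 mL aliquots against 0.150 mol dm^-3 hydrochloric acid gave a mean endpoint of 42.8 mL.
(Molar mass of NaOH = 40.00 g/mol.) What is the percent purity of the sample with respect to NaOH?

96.9 %

NaOH + HCl → NaCl + H2O
n(HCl) per titration = 0.0428 × 0.150 = 6.42 × 10^-3 mol
n(NaOH) in each aliquot = 6.42 × 10^-3 mol (1:1 ratio)
n(NaOH) in the whole flask = 6.42 × 10^-3 × 100.0/25.0 = 0.0257 mol
mass of NaOH = 0.0257 × 40.00 = 1.03 g
% NaOH = 1.03 / 1.06 × 100 = 96.9 %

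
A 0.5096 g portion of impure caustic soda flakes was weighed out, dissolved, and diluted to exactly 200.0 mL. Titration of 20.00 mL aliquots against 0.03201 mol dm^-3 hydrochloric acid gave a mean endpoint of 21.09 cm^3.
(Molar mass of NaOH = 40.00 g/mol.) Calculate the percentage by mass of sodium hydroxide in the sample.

NaOH + HCl → NaCl + H2O
n(HCl) per titration = 0.02109 × 0.03201 = 6.751 × 10^-4 mol
n(NaOH) in each aliquot = 6.751 × 10^-4 mol (1:1 ratio)
n(NaOH) in the whole flask = 6.751 × 10^-4 × 200.0/20.00 = 6.751 × 10^-3 mol
mass of NaOH = 6.751 × 10^-3 × 40.00 = 0.2700 g
% NaOH = 0.2700 / 0.5096 × 100 = 52.99 %

52.99 %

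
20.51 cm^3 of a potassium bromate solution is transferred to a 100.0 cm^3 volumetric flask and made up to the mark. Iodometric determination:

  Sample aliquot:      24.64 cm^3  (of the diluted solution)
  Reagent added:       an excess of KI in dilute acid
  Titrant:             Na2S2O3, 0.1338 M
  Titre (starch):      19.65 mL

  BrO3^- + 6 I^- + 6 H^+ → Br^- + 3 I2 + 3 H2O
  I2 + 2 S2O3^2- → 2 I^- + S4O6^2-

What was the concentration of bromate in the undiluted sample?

n(S2O3^2-) = 0.01965 × 0.1338 = 2.629 × 10^-3 mol
n(I2) = n(S2O3^2-)/2 = 1.315 × 10^-3 mol
From the 1:3 ratio, n(BrO3^-) in the aliquot = 1/3 × 1.315 × 10^-3 = 4.382 × 10^-4 mol
[BrO3^-]_dilute = 4.382 × 10^-4 / 0.02464 = 0.01778 mol/L
[BrO3^-]_original = 0.01778 × 100.0/20.51 = 0.08671 mol/L

0.08671 M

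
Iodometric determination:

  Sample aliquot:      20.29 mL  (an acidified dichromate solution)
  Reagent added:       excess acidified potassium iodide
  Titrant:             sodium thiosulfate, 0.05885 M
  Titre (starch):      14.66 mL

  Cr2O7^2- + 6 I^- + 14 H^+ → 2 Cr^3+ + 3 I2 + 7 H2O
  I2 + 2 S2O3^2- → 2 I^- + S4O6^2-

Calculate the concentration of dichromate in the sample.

n(S2O3^2-) = 0.01466 × 0.05885 = 8.627 × 10^-4 mol
n(I2) = n(S2O3^2-)/2 = 4.314 × 10^-4 mol
From the 1:3 ratio, n(Cr2O7^2-) in the aliquot = 1/3 × 4.314 × 10^-4 = 1.438 × 10^-4 mol
[Cr2O7^2-] = 1.438 × 10^-4 / 0.02029 = 0.007087 mol/L

0.007087 M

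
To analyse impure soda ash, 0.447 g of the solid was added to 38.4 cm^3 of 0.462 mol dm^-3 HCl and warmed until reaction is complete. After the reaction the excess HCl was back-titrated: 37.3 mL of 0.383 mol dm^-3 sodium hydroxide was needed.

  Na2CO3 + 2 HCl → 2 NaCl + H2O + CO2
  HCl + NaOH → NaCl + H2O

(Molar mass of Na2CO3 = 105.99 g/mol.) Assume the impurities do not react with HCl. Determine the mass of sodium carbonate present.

0.183 g

n(HCl) added = 0.0384 × 0.462 = 0.0177 mol
n(NaOH) used in back-titration = 0.0373 × 0.383 = 0.0143 mol
n(HCl) left over = 0.0143 mol (1:1 ratio)
n(HCl) consumed by analyte = 0.0177 − 0.0143 = 3.45 × 10^-3 mol
From the 1:2 ratio, n(Na2CO3) = 1/2 × 3.45 × 10^-3 = 1.73 × 10^-3 mol
mass of Na2CO3 = 1.73 × 10^-3 × 105.99 = 0.183 g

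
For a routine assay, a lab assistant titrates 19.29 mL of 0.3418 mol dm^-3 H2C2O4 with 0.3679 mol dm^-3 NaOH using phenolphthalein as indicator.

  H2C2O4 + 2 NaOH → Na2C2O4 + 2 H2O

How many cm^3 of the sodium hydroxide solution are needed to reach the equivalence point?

35.84 mL

n(H2C2O4) = 0.01929 L × 0.3418 mol/L = 6.593 × 10^-3 mol
From the 2:1 stoichiometry, n(NaOH) = 2/1 × 6.593 × 10^-3 = 0.01319 mol
V(NaOH) = 0.01319 mol / 0.3679 mol/L = 0.03584 L = 35.84 mL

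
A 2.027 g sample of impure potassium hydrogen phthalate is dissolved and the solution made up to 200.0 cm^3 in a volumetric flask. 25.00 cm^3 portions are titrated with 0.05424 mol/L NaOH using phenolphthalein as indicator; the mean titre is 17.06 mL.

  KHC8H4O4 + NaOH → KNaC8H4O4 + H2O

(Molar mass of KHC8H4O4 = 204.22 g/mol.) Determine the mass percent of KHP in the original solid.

74.58 %

n(NaOH) per titration = 0.01706 × 0.05424 = 9.253 × 10^-4 mol
n(KHC8H4O4) in each aliquot = 9.253 × 10^-4 mol (1:1 ratio)
n(KHC8H4O4) in the whole flask = 9.253 × 10^-4 × 200.0/25.00 = 7.403 × 10^-3 mol
mass of KHC8H4O4 = 7.403 × 10^-3 × 204.22 = 1.512 g
% KHC8H4O4 = 1.512 / 2.027 × 100 = 74.58 %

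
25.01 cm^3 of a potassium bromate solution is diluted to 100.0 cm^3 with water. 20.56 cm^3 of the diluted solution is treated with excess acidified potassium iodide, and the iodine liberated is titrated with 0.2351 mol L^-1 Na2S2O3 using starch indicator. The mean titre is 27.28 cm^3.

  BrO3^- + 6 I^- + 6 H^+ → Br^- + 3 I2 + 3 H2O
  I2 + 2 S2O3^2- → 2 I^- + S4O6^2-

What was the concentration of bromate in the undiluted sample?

0.2079 mol/L

n(S2O3^2-) = 0.02728 × 0.2351 = 6.414 × 10^-3 mol
n(I2) = n(S2O3^2-)/2 = 3.207 × 10^-3 mol
From the 1:3 ratio, n(BrO3^-) in the aliquot = 1/3 × 3.207 × 10^-3 = 1.069 × 10^-3 mol
[BrO3^-]_dilute = 1.069 × 10^-3 / 0.02056 = 0.05199 mol/L
[BrO3^-]_original = 0.05199 × 100.0/25.01 = 0.2079 mol/L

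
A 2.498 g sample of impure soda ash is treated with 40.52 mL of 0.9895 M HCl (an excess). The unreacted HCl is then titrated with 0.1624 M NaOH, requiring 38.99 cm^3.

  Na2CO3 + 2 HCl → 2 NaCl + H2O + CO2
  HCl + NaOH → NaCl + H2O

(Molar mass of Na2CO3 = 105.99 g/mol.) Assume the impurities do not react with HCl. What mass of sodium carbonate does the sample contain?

1.789 g

n(HCl) added = 0.04052 × 0.9895 = 0.04009 mol
n(NaOH) used in back-titration = 0.03899 × 0.1624 = 6.332 × 10^-3 mol
n(HCl) left over = 6.332 × 10^-3 mol (1:1 ratio)
n(HCl) consumed by analyte = 0.04009 − 6.332 × 10^-3 = 0.03376 mol
From the 1:2 ratio, n(Na2CO3) = 1/2 × 0.03376 = 0.01688 mol
mass of Na2CO3 = 0.01688 × 105.99 = 1.789 g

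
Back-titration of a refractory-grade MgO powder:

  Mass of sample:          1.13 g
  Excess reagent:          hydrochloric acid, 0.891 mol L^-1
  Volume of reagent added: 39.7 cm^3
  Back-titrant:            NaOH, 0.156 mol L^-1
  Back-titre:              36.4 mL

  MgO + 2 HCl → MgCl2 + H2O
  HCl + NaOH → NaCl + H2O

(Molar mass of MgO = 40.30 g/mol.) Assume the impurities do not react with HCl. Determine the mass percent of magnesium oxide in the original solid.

53.0 %

n(HCl) added = 0.0397 × 0.891 = 0.0354 mol
n(NaOH) used in back-titration = 0.0364 × 0.156 = 5.68 × 10^-3 mol
n(HCl) left over = 5.68 × 10^-3 mol (1:1 ratio)
n(HCl) consumed by analyte = 0.0354 − 5.68 × 10^-3 = 0.0297 mol
From the 1:2 ratio, n(MgO) = 1/2 × 0.0297 = 0.0148 mol
mass of MgO = 0.0148 × 40.30 = 0.598 g
% MgO = 0.598 / 1.13 × 100 = 53.0 %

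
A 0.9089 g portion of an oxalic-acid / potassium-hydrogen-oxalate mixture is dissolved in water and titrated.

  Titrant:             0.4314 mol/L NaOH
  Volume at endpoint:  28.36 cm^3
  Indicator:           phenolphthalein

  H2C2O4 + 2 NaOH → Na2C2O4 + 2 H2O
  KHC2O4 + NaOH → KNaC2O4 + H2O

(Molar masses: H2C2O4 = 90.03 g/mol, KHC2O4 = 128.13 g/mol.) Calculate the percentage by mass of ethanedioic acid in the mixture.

39.25 %

n(NaOH) = 0.02836 × 0.4314 = 0.01223 mol
Let x = n(H2C2O4), y = n(KHC2O4).
Titrant: 2x + 1y = 0.01223;  mass: 90.03x + 128.13y = 0.9089
Solving, x = 3.963 × 10^-3 mol, y = 4.309 × 10^-3 mol
mass of H2C2O4 = 3.963 × 10^-3 × 90.03 = 0.3568 g
% H2C2O4 = 0.3568 / 0.9089 × 100 = 39.25 %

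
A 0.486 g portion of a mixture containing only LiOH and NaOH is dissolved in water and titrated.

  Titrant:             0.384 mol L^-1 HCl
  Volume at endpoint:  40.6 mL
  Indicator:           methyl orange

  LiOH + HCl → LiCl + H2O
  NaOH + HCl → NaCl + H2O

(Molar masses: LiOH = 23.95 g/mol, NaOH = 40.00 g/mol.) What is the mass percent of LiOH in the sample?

n(HCl) = 0.0406 × 0.384 = 0.0156 mol
Let x = n(LiOH), y = n(NaOH).
Titrant: 1x + 1y = 0.0156;  mass: 23.95x + 40.00y = 0.486
Solving, x = 8.57 × 10^-3 mol, y = 7.02 × 10^-3 mol
mass of LiOH = 8.57 × 10^-3 × 23.95 = 0.205 g
% LiOH = 0.205 / 0.486 × 100 = 42.3 %

42.3 %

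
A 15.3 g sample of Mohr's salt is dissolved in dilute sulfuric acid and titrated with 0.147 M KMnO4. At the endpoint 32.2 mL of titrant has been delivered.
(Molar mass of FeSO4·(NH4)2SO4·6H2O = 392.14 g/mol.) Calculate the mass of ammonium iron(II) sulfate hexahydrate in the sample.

MnO4^- + 5 Fe^2+ + 8 H^+ → Mn^2+ + 5 Fe^3+ + 4 H2O
n(KMnO4) = 0.0322 L × 0.147 mol/L = 4.73 × 10^-3 mol
From the 5:1 ratio, n(FeSO4·(NH4)2SO4·6H2O) = 5/1 × 4.73 × 10^-3 = 0.0237 mol
mass of FeSO4·(NH4)2SO4·6H2O = 0.0237 × 392.14 g/mol = 9.28 g

9.28 g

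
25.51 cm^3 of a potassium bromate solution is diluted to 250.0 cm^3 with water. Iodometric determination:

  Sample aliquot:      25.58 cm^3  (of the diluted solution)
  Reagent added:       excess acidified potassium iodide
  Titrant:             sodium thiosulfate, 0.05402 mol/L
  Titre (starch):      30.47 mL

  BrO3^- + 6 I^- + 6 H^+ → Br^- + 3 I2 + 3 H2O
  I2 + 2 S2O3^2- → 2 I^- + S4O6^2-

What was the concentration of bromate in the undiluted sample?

0.1051 mol/L

n(S2O3^2-) = 0.03047 × 0.05402 = 1.646 × 10^-3 mol
n(I2) = n(S2O3^2-)/2 = 8.230 × 10^-4 mol
From the 1:3 ratio, n(BrO3^-) in the aliquot = 1/3 × 8.230 × 10^-4 = 2.743 × 10^-4 mol
[BrO3^-]_dilute = 2.743 × 10^-4 / 0.02558 = 0.01072 mol/L
[BrO3^-]_original = 0.01072 × 250.0/25.51 = 0.1051 mol/L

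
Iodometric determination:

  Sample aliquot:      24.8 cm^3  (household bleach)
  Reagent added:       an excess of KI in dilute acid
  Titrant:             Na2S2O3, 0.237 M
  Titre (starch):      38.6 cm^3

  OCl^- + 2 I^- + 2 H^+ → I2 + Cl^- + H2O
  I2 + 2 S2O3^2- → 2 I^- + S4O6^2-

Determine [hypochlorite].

n(S2O3^2-) = 0.0386 × 0.237 = 9.15 × 10^-3 mol
n(I2) = n(S2O3^2-)/2 = 4.57 × 10^-3 mol
n(OCl^-) in the aliquot = 4.57 × 10^-3 mol (1:1 ratio)
[OCl^-] = 4.57 × 10^-3 / 0.0248 = 0.184 mol/L

0.184 M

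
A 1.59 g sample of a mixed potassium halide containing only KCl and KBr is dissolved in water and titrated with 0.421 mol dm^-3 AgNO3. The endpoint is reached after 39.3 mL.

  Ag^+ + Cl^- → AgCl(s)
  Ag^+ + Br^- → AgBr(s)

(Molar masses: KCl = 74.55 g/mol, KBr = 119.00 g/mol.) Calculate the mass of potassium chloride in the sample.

0.635 g

n(AgNO3) = 0.0393 × 0.421 = 0.0165 mol
Let x = n(KCl), y = n(KBr).
Titrant: 1x + 1y = 0.0165;  mass: 74.55x + 119.00y = 1.59
Solving, x = 8.52 × 10^-3 mol, y = 8.02 × 10^-3 mol
mass of KCl = 8.52 × 10^-3 × 74.55 = 0.635 g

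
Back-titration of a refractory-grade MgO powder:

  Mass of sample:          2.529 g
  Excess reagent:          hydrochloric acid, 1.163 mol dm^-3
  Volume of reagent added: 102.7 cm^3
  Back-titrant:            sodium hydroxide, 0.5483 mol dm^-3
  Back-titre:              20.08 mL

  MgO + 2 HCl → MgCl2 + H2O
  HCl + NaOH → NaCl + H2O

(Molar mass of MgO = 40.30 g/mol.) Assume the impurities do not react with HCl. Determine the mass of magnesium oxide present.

2.185 g

n(HCl) added = 0.1027 × 1.163 = 0.1194 mol
n(NaOH) used in back-titration = 0.02008 × 0.5483 = 0.01101 mol
n(HCl) left over = 0.01101 mol (1:1 ratio)
n(HCl) consumed by analyte = 0.1194 − 0.01101 = 0.1084 mol
From the 1:2 ratio, n(MgO) = 1/2 × 0.1084 = 0.05422 mol
mass of MgO = 0.05422 × 40.30 = 2.185 g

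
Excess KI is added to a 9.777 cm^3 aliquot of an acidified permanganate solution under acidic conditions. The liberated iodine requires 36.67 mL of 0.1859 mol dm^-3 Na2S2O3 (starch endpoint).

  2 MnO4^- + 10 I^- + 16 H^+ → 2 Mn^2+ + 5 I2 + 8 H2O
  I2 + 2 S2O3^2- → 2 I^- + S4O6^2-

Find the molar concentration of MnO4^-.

n(S2O3^2-) = 0.03667 × 0.1859 = 6.817 × 10^-3 mol
n(I2) = n(S2O3^2-)/2 = 3.408 × 10^-3 mol
From the 2:5 ratio, n(MnO4^-) in the aliquot = 2/5 × 3.408 × 10^-3 = 1.363 × 10^-3 mol
[MnO4^-] = 1.363 × 10^-3 / 0.009777 = 0.1394 mol/L

0.1394 mol/L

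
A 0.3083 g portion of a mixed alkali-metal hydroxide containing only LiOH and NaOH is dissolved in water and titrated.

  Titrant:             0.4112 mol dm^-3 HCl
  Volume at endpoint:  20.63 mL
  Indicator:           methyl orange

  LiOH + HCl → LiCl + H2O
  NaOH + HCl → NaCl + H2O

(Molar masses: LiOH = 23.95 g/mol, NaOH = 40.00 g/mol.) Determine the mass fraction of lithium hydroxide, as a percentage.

15.02 %

n(HCl) = 0.02063 × 0.4112 = 8.483 × 10^-3 mol
Let x = n(LiOH), y = n(NaOH).
Titrant: 1x + 1y = 8.483 × 10^-3;  mass: 23.95x + 40.00y = 0.3083
Solving, x = 1.933 × 10^-3 mol, y = 6.550 × 10^-3 mol
mass of LiOH = 1.933 × 10^-3 × 23.95 = 0.04629 g
% LiOH = 0.04629 / 0.3083 × 100 = 15.02 %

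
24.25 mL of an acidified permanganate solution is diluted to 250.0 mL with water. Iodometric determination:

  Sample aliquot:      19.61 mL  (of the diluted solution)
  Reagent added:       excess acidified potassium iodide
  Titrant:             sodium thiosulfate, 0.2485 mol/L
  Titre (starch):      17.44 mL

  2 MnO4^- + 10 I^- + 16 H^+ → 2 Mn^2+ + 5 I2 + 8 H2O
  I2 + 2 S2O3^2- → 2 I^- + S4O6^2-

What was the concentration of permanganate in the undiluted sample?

0.4557 mol/L

n(S2O3^2-) = 0.01744 × 0.2485 = 4.334 × 10^-3 mol
n(I2) = n(S2O3^2-)/2 = 2.167 × 10^-3 mol
From the 2:5 ratio, n(MnO4^-) in the aliquot = 2/5 × 2.167 × 10^-3 = 8.668 × 10^-4 mol
[MnO4^-]_dilute = 8.668 × 10^-4 / 0.01961 = 0.04420 mol/L
[MnO4^-]_original = 0.04420 × 250.0/24.25 = 0.4557 mol/L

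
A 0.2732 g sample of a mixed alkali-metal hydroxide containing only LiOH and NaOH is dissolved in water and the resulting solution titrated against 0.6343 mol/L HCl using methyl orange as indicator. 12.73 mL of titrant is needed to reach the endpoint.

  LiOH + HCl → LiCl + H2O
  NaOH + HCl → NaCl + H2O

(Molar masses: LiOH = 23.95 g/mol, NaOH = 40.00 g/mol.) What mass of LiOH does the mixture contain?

n(HCl) = 0.01273 × 0.6343 = 8.075 × 10^-3 mol
Let x = n(LiOH), y = n(NaOH).
Titrant: 1x + 1y = 8.075 × 10^-3;  mass: 23.95x + 40.00y = 0.2732
Solving, x = 3.102 × 10^-3 mol, y = 4.973 × 10^-3 mol
mass of LiOH = 3.102 × 10^-3 × 23.95 = 0.07429 g

0.07429 g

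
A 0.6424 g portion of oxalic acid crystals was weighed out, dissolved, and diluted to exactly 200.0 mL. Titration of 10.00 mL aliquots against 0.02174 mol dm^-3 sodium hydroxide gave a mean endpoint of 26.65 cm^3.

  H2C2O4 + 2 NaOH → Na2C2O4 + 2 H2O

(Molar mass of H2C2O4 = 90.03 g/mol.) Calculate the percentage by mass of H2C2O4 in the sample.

n(NaOH) per titration = 0.02665 × 0.02174 = 5.794 × 10^-4 mol
From the 1:2 ratio, n(H2C2O4) in each aliquot = 1/2 × 5.794 × 10^-4 = 2.897 × 10^-4 mol
n(H2C2O4) in the whole flask = 2.897 × 10^-4 × 200.0/10.00 = 5.794 × 10^-3 mol
mass of H2C2O4 = 5.794 × 10^-3 × 90.03 = 0.5216 g
% H2C2O4 = 0.5216 / 0.6424 × 100 = 81.20 %

81.20 %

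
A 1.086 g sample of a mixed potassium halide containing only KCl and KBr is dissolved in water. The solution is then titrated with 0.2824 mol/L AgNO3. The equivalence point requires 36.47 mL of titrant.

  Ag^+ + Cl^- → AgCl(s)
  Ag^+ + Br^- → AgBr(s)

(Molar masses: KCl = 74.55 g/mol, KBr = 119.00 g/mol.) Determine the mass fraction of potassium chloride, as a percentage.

21.56 %

n(AgNO3) = 0.03647 × 0.2824 = 0.01030 mol
Let x = n(KCl), y = n(KBr).
Titrant: 1x + 1y = 0.01030;  mass: 74.55x + 119.00y = 1.086
Solving, x = 3.141 × 10^-3 mol, y = 7.159 × 10^-3 mol
mass of KCl = 3.141 × 10^-3 × 74.55 = 0.2341 g
% KCl = 0.2341 / 1.086 × 100 = 21.56 %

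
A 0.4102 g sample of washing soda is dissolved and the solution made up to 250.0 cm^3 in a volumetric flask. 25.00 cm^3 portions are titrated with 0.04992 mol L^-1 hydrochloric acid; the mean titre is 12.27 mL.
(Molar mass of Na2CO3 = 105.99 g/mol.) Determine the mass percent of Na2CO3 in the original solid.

Na2CO3 + 2 HCl → 2 NaCl + H2O + CO2
n(HCl) per titration = 0.01227 × 0.04992 = 6.125 × 10^-4 mol
From the 1:2 ratio, n(Na2CO3) in each aliquot = 1/2 × 6.125 × 10^-4 = 3.063 × 10^-4 mol
n(Na2CO3) in the whole flask = 3.063 × 10^-4 × 250.0/25.00 = 3.063 × 10^-3 mol
mass of Na2CO3 = 3.063 × 10^-3 × 105.99 = 0.3246 g
% Na2CO3 = 0.3246 / 0.4102 × 100 = 79.13 %

79.13 %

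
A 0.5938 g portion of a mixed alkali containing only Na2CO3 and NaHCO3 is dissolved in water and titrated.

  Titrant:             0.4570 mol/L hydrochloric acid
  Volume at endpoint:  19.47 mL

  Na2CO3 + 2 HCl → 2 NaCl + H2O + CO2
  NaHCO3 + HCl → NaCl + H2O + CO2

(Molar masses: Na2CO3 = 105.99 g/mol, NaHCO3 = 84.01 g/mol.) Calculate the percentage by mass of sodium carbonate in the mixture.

n(HCl) = 0.01947 × 0.4570 = 8.898 × 10^-3 mol
Let x = n(Na2CO3), y = n(NaHCO3).
Titrant: 2x + 1y = 8.898 × 10^-3;  mass: 105.99x + 84.01y = 0.5938
Solving, x = 2.478 × 10^-3 mol, y = 3.942 × 10^-3 mol
mass of Na2CO3 = 2.478 × 10^-3 × 105.99 = 0.2626 g
% Na2CO3 = 0.2626 / 0.5938 × 100 = 44.23 %

44.23 %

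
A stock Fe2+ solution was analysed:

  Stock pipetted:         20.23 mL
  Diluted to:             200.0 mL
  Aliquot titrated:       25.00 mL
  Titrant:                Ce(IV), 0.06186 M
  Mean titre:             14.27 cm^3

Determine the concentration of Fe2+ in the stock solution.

0.3491 M

Ce^4+ + Fe^2+ → Ce^3+ + Fe^3+
n(Ce4+) = 0.01427 × 0.06186 = 8.827 × 10^-4 mol
n(Fe2+) in the aliquot = 8.827 × 10^-4 mol (1:1 ratio)
[Fe2+]_dilute = 8.827 × 10^-4 / 0.02500 = 0.03531 mol/L
Dilution factor = 200.0 / 20.23 = 9.886
[Fe2+]_stock = 0.03531 × 9.886 = 0.3491 mol/L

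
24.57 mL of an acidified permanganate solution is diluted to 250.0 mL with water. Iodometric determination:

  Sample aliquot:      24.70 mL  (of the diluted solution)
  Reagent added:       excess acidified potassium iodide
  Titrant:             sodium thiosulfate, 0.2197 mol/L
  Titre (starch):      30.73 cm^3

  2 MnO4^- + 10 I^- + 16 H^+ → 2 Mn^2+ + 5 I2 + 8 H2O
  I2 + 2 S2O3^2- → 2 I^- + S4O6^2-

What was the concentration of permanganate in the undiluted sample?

0.5562 mol/L

n(S2O3^2-) = 0.03073 × 0.2197 = 6.751 × 10^-3 mol
n(I2) = n(S2O3^2-)/2 = 3.376 × 10^-3 mol
From the 2:5 ratio, n(MnO4^-) in the aliquot = 2/5 × 3.376 × 10^-3 = 1.350 × 10^-3 mol
[MnO4^-]_dilute = 1.350 × 10^-3 / 0.02470 = 0.05467 mol/L
[MnO4^-]_original = 0.05467 × 250.0/24.57 = 0.5562 mol/L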